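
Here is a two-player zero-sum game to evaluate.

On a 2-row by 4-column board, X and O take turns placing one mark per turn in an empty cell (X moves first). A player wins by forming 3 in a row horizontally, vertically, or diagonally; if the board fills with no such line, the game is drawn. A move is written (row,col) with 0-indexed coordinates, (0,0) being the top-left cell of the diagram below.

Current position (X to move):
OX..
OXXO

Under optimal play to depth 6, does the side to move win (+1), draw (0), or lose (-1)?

[OX../OXXO] X move#1: (0,2):+0/OXX./OXXO*, (0,3):+0/OX.X/OXXO
[OXX./OXXO] O move#2: (0,3):+0/OXXO/OXXO*
[OXXO/OXXO] end (terminal +0, X#3); searched OX../OXXO to 6

value(OX../OXXO, X) = 0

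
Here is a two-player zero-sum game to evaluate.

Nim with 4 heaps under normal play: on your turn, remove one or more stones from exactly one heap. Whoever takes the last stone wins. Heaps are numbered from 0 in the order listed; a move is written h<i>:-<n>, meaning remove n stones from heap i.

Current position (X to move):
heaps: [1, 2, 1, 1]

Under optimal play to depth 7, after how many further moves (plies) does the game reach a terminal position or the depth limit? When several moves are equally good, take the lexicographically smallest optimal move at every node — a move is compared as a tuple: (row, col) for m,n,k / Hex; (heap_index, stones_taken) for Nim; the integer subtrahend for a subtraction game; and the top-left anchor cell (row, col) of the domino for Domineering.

PV length from [(1,2,1,1)]: 5 plies

[(1,2,1,1)] X move#1: h0:-1:-1/(0,2,1,1), h1:-1:+1/(1,1,1,1)*, h1:-2:-1/(1,0,1,1), h2:-1:-1/(1,2,0,1), h3:-1:-1/(1,2,1,0)
[(1,1,1,1)] O move#2: h0:-1:-1/(0,1,1,1)*, h1:-1:-1/(1,0,1,1), h2:-1:-1/(1,1,0,1), h3:-1:-1/(1,1,1,0)
[(0,1,1,1)] X move#3: h1:-1:+1/(0,0,1,1)*, h2:-1:+1/(0,1,0,1), h3:-1:+1/(0,1,1,0)
[(0,0,1,1)] O move#4: h2:-1:-1/(0,0,0,1)*, h3:-1:-1/(0,0,1,0)
[(0,0,0,1)] X move#5: h3:-1:+1/(0,0,0,0)*
[(0,0,0,0)] end (terminal -1, O#6); searched (1,2,1,1) to 7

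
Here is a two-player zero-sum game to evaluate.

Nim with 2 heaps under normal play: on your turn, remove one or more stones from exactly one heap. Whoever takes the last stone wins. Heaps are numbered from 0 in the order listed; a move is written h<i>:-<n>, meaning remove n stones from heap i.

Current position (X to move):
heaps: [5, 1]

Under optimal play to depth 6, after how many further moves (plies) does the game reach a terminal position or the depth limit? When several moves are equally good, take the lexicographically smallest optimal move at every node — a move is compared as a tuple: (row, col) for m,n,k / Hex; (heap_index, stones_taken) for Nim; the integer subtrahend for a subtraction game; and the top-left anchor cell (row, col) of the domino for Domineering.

PV length from [(5,1)]: 3 plies

p1 X@[(5,1)]: h0:-1[(4,1)]-1 h0:-2[(3,1)]-1 h0:-3[(2,1)]-1 h0:-4[(1,1)]+1* h0:-5[(0,1)]-1 h1:-1[(5,0)]-1
p2 O@[(1,1)]: h0:-1[(0,1)]-1* h1:-1[(1,0)]-1
p3 X@[(0,1)]: h1:-1[(0,0)]+1*
p4 O@[(0,0)] terminal -1; root [(5,1)] d6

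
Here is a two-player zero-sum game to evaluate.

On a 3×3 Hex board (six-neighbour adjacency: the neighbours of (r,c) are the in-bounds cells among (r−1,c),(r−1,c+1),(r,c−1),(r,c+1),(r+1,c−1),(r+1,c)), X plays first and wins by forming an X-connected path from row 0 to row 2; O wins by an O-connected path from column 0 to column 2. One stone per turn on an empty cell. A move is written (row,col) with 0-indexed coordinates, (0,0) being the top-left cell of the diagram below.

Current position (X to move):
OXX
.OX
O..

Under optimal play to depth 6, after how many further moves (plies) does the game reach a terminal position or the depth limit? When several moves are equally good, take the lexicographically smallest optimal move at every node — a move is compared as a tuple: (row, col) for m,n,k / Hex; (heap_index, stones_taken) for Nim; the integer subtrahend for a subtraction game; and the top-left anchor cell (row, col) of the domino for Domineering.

ply 1, X at OXX/.OX/O.. | (1,0)=+1→OXX/XOX/O..*; (2,1)=+1→OXX/.OX/OX.; (2,2)=+1→OXX/.OX/O.X
ply 2, O at OXX/XOX/O.. | (2,1)=-1→OXX/XOX/OO.*; (2,2)=-1→OXX/XOX/O.O
ply 3, X at OXX/XOX/OO. | (2,2)=+1→OXX/XOX/OOX*
ply 4: OXX/XOX/OOX is terminal -1 (O); from OXX/.OX/O.. depth 6

PV length from [OXX/.OX/O..]: 3 plies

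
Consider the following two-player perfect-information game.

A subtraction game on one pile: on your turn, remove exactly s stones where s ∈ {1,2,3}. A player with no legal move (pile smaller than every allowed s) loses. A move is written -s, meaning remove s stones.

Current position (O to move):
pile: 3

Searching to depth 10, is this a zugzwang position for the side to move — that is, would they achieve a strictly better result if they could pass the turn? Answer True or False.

zugzwang(3, O) = False

[3] O move#1: -1:-1/2, -2:-1/1, -3:+1/0*
[0] end (terminal -1, X#2); searched 3 to 10
if O skipped the turn, X would face:
~ [3] X move#1: -1:-1/2, -2:-1/1, -3:+1/0*
~ [0] end (terminal -1, O#2); searched 3 to 10
compare (O): move=+1 vs pass=-1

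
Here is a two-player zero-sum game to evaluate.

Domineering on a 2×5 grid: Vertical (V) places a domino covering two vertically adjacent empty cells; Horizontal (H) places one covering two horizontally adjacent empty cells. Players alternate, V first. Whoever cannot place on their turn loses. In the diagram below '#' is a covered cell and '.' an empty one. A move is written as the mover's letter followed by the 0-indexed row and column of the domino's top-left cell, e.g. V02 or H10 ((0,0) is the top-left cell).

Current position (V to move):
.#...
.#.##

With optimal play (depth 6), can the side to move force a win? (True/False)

V winning at [.#.../.#.##]: True

[.#.../.#.##] V move#1: V00:-1/##.../##.##, V02:+1/.##../.####*
[.##../.####] H move#2: H03:-1/.####/.####*
[.####/.####] V move#3: V00:+1/#####/#####*
[#####/#####] end (terminal -1, H#4); searched .#.../.#.## to 6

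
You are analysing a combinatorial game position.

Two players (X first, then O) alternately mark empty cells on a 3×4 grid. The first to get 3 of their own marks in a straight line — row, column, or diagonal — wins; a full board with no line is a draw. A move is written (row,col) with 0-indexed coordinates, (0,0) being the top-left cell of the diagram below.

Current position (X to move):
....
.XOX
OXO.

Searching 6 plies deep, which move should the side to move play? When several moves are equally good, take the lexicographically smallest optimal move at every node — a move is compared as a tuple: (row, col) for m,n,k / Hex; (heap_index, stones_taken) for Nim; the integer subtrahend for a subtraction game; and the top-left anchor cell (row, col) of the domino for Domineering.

X's best at [..../.XOX/OXO.]: (0,1)

ply 1, X at ..../.XOX/OXO. | (0,0)=-1→X.../.XOX/OXO.; (0,1)=+1→.X../.XOX/OXO.*; (0,2)=+0→..X./.XOX/OXO.; (0,3)=-1→...X/.XOX/OXO.; (1,0)=-1→..../XXOX/OXO.; (2,3)=-1→..../.XOX/OXOX
ply 2: .X../.XOX/OXO. is terminal -1 (O); from ..../.XOX/OXO. depth 6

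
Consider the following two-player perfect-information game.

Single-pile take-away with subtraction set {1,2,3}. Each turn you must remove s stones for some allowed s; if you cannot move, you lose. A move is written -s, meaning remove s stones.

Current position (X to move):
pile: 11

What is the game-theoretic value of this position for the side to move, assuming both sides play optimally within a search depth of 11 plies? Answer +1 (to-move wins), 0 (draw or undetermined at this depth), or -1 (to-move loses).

value(11, X) = +1

[11] X move#1: -1:-1/10, -2:-1/9, -3:+1/8*
[8] O move#2: -1:-1/7*, -2:-1/6, -3:-1/5
[7] X move#3: -1:-1/6, -2:-1/5, -3:+1/4*
[4] O move#4: -1:-1/3*, -2:-1/2, -3:-1/1
[3] X move#5: -1:-1/2, -2:-1/1, -3:+1/0*
[0] end (terminal -1, O#6); searched 11 to 11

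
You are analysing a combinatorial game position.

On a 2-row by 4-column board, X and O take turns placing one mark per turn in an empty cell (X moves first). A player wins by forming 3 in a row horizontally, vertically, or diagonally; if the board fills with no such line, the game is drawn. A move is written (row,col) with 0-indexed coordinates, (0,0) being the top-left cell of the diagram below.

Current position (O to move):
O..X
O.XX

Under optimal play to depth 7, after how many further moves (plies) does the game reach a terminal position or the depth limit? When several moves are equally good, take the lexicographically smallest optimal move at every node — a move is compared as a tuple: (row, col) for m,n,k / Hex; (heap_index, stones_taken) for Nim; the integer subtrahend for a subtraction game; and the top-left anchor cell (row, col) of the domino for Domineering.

PV length from [O..X/O.XX]: 3 plies

[O..X/O.XX] O move#1: (0,1):-1/OO.X/O.XX, (0,2):-1/O.OX/O.XX, (1,1):+0/O..X/OOXX*
[O..X/OOXX] X move#2: (0,1):+0/OX.X/OOXX*, (0,2):+0/O.XX/OOXX
[OX.X/OOXX] O move#3: (0,2):+0/OXOX/OOXX*
[OXOX/OOXX] end (terminal +0, X#4); searched O..X/O.XX to 7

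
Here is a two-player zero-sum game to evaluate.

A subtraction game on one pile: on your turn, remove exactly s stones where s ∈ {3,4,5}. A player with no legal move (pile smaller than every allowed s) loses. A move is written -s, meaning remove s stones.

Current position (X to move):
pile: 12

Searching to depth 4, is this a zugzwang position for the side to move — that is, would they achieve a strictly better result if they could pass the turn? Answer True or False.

[12] X move#1: -3:+1/9*, -4:+1/8, -5:-1/7
[9] O move#2: -3:-1/6*, -4:-1/5, -5:-1/4
[6] X move#3: -3:-1/3, -4:+1/2*, -5:+1/1
[2] end (terminal -1, O#4); searched 12 to 4
suppose X passes — search the same position with O to move:
pass> [12] O move#1: -3:+1/9*, -4:+1/8, -5:-1/7
pass> [9] X move#2: -3:-1/6*, -4:-1/5, -5:-1/4
pass> [6] O move#3: -3:-1/3, -4:+1/2*, -5:+1/1
pass> [2] end (terminal -1, X#4); searched 12 to 4
for X: play +1, pass -1

zugzwang(12, X) = False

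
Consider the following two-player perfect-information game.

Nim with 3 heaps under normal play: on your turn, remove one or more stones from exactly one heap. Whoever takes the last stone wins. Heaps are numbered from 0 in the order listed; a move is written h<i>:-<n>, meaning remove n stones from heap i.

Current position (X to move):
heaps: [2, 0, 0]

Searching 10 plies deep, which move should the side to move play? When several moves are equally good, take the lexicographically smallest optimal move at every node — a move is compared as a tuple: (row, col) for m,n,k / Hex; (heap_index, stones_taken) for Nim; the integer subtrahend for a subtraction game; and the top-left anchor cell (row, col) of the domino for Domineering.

X's best at [(2,0,0)]: h0:-2

ply 1, X at (2,0,0) | h0:-1=-1→(1,0,0); h0:-2=+1→(0,0,0)*
ply 2: (0,0,0) is terminal -1 (O); from (2,0,0) depth 10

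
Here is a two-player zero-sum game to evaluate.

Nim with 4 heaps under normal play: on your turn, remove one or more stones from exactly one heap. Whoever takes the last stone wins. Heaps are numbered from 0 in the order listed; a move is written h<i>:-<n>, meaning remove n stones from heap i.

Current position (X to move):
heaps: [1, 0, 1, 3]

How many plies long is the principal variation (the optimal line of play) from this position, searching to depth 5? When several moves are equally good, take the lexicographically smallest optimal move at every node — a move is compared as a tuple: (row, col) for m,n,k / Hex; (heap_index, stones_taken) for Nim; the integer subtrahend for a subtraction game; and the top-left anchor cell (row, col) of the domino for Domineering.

[(1,0,1,3)] X move#1: h0:-1:-1/(0,0,1,3), h2:-1:-1/(1,0,0,3), h3:-1:-1/(1,0,1,2), h3:-2:-1/(1,0,1,1), h3:-3:+1/(1,0,1,0)*
[(1,0,1,0)] O move#2: h0:-1:-1/(0,0,1,0)*, h2:-1:-1/(1,0,0,0)
[(0,0,1,0)] X move#3: h2:-1:+1/(0,0,0,0)*
[(0,0,0,0)] end (terminal -1, O#4); searched (1,0,1,3) to 5

PV length from [(1,0,1,3)]: 3 plies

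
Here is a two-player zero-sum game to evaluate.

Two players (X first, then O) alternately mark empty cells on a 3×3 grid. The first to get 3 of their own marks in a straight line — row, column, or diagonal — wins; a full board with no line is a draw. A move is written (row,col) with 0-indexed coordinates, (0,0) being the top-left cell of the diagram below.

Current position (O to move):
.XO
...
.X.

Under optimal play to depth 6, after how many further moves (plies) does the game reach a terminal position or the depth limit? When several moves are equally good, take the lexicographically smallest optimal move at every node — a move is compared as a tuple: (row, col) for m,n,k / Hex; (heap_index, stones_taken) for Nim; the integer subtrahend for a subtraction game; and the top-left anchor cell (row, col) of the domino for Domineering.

ply 1, O at .XO/.../.X. | (0,0)=-1→OXO/.../.X.; (1,0)=-1→.XO/O../.X.; (1,1)=+1→.XO/.O./.X.*; (1,2)=-1→.XO/..O/.X.; (2,0)=-1→.XO/.../OX.; (2,2)=-1→.XO/.../.XO
ply 2, X at .XO/.O./.X. | (0,0)=-1→XXO/.O./.X.*; (1,0)=-1→.XO/XO./.X.; (1,2)=-1→.XO/.OX/.X.; (2,0)=-1→.XO/.O./XX.; (2,2)=-1→.XO/.O./.XX
ply 3, O at XXO/.O./.X. | (1,0)=+1→XXO/OO./.X.*; (1,2)=+1→XXO/.OO/.X.; (2,0)=+1→XXO/.O./OX.; (2,2)=+1→XXO/.O./.XO
ply 4, X at XXO/OO./.X. | (1,2)=-1→XXO/OOX/.X.*; (2,0)=-1→XXO/OO./XX.; (2,2)=-1→XXO/OO./.XX
ply 5, O at XXO/OOX/.X. | (2,0)=+1→XXO/OOX/OX.*; (2,2)=+0→XXO/OOX/.XO
ply 6: XXO/OOX/OX. is terminal -1 (X); from .XO/.../.X. depth 6

PV length from [.XO/.../.X.]: 5 plies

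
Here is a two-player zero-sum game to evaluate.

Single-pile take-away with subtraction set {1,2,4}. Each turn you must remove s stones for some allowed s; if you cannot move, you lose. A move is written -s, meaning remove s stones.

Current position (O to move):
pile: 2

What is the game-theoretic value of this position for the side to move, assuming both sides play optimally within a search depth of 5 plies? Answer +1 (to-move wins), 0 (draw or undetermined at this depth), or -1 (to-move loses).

[2] O move#1: -1:-1/1, -2:+1/0*
[0] end (terminal -1, X#2); searched 2 to 5

value(2, O) = +1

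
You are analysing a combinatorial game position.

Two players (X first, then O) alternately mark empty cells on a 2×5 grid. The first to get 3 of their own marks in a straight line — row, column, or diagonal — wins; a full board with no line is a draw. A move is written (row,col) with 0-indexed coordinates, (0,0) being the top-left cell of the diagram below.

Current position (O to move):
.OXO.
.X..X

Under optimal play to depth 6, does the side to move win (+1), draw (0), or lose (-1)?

ply 1, O at .OXO./.X..X | (0,0)=-1→OOXO./.X..X; (0,4)=-1→.OXOO/.X..X; (1,0)=+0→.OXO./OX..X*; (1,2)=+0→.OXO./.XO.X; (1,3)=+0→.OXO./.X.OX
ply 2, X at .OXO./OX..X | (0,0)=+0→XOXO./OX..X*; (0,4)=+0→.OXOX/OX..X; (1,2)=+0→.OXO./OXX.X; (1,3)=+0→.OXO./OX.XX
ply 3, O at XOXO./OX..X | (0,4)=+0→XOXOO/OX..X*; (1,2)=+0→XOXO./OXO.X; (1,3)=+0→XOXO./OX.OX
ply 4, X at XOXOO/OX..X | (1,2)=+0→XOXOO/OXX.X*; (1,3)=+0→XOXOO/OX.XX
ply 5, O at XOXOO/OXX.X | (1,3)=+0→XOXOO/OXXOX*
ply 6: XOXOO/OXXOX is terminal +0 (X); from .OXO./.X..X depth 6

value(.OXO./.X..X, O) = 0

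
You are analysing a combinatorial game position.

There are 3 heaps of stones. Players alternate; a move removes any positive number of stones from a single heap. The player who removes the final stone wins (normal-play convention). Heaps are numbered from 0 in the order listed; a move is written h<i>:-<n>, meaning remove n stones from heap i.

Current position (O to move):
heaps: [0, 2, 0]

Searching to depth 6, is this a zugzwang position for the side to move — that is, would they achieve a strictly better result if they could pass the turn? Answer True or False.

[(0,2,0)] O move#1: h1:-1:-1/(0,1,0), h1:-2:+1/(0,0,0)*
[(0,0,0)] end (terminal -1, X#2); searched (0,2,0) to 6
suppose O passes — search the same position with X to move:
pass> [(0,2,0)] X move#1: h1:-1:-1/(0,1,0), h1:-2:+1/(0,0,0)*
pass> [(0,0,0)] end (terminal -1, O#2); searched (0,2,0) to 6
for O: play +1, pass -1

zugzwang((0,2,0), O) = False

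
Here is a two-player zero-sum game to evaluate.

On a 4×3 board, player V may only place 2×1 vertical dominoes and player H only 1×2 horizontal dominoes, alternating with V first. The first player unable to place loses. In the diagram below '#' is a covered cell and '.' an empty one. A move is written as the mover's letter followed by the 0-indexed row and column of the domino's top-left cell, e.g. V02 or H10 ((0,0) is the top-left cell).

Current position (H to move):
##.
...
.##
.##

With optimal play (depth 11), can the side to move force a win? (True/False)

p1 H@[##./.../.##/.##]: H10[##./##./.##/.##]-1* H11[##./.##/.##/.##]-1
p2 V@[##./##./.##/.##]: V02[###/###/.##/.##]+1* V20[##./##./###/###]+1
p3 H@[###/###/.##/.##] terminal -1; root [##./.../.##/.##] d11

H winning at [##./.../.##/.##]: False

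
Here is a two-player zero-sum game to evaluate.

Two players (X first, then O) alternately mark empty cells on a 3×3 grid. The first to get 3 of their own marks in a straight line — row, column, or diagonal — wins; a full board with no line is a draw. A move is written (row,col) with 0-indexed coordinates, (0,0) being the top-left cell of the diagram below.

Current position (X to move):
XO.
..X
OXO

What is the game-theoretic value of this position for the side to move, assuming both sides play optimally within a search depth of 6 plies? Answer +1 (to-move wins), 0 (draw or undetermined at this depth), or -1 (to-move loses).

value(XO./..X/OXO, X) = 0

ply 1, X at XO./..X/OXO | (0,2)=+0→XOX/..X/OXO*; (1,0)=+0→XO./X.X/OXO; (1,1)=+0→XO./.XX/OXO
ply 2, O at XOX/..X/OXO | (1,0)=+0→XOX/O.X/OXO*; (1,1)=+0→XOX/.OX/OXO
ply 3, X at XOX/O.X/OXO | (1,1)=+0→XOX/OXX/OXO*
ply 4: XOX/OXX/OXO is terminal +0 (O); from XO./..X/OXO depth 6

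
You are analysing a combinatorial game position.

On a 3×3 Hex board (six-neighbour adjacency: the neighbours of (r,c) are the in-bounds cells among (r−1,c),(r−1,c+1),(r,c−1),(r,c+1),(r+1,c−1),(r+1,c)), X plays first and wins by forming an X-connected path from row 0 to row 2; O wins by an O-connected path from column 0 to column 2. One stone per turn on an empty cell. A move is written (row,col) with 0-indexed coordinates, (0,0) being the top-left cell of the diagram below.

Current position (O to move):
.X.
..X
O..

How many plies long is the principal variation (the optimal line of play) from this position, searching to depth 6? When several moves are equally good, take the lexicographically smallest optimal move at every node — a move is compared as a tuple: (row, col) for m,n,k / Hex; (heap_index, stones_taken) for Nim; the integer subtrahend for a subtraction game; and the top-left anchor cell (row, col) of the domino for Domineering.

p1 O@[.X./..X/O..]: (0,0)[OX./..X/O..]-1* (0,2)[.XO/..X/O..]-1 (1,0)[.X./O.X/O..]-1 (1,1)[.X./.OX/O..]-1 (2,1)[.X./..X/OO.]-1 (2,2)[.X./..X/O.O]-1
p2 X@[OX./..X/O..]: (0,2)[OXX/..X/O..]+1* (1,0)[OX./X.X/O..]+1 (1,1)[OX./.XX/O..]+1 (2,1)[OX./..X/OX.]+1 (2,2)[OX./..X/O.X]+1
p3 O@[OXX/..X/O..]: (1,0)[OXX/O.X/O..]-1* (1,1)[OXX/.OX/O..]-1 (2,1)[OXX/..X/OO.]-1 (2,2)[OXX/..X/O.O]-1
p4 X@[OXX/O.X/O..]: (1,1)[OXX/OXX/O..]+1* (2,1)[OXX/O.X/OX.]+1 (2,2)[OXX/O.X/O.X]+1
p5 O@[OXX/OXX/O..]: (2,1)[OXX/OXX/OO.]-1* (2,2)[OXX/OXX/O.O]-1
p6 X@[OXX/OXX/OO.]: (2,2)[OXX/OXX/OOX]+1*
p7 O@[OXX/OXX/OOX] terminal -1; root [.X./..X/O..] d6

PV length from [.X./..X/O..]: 6 plies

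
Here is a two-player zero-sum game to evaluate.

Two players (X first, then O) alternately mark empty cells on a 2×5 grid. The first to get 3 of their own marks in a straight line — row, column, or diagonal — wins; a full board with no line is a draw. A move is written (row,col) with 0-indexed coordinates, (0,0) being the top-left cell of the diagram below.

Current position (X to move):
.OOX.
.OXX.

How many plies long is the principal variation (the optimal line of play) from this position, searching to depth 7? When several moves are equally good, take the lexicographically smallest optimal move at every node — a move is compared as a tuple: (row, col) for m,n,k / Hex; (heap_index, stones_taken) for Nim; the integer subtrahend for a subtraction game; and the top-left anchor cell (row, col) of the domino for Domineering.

[.OOX./.OXX.] X move#1: (0,0):+0/XOOX./.OXX., (0,4):-1/.OOXX/.OXX., (1,0):-1/.OOX./XOXX., (1,4):+1/.OOX./.OXXX*
[.OOX./.OXXX] end (terminal -1, O#2); searched .OOX./.OXX. to 7

PV length from [.OOX./.OXX.]: 1 ply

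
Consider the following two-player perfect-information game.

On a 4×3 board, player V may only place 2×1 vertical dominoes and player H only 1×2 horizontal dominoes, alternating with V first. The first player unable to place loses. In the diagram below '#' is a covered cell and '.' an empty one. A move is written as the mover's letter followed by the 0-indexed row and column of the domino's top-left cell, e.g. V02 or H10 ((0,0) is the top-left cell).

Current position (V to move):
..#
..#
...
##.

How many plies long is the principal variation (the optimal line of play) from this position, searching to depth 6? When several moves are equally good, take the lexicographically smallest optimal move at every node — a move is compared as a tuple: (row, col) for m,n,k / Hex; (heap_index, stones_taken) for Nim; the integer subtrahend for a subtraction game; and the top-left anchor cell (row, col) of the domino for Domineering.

[..#/..#/.../##.] V move#1: V00:+1/#.#/#.#/.../##.*, V01:+1/.##/.##/.../##., V10:+1/..#/#.#/#../##., V11:+1/..#/.##/.#./##., V22:-1/..#/..#/..#/###
[#.#/#.#/.../##.] H move#2: H20:-1/#.#/#.#/##./##.*, H21:-1/#.#/#.#/.##/##.
[#.#/#.#/##./##.] V move#3: V01:+1/###/###/##./##.*, V22:+1/#.#/#.#/###/###
[###/###/##./##.] end (terminal -1, H#4); searched ..#/..#/.../##. to 6

PV length from [..#/..#/.../##.]: 3 plies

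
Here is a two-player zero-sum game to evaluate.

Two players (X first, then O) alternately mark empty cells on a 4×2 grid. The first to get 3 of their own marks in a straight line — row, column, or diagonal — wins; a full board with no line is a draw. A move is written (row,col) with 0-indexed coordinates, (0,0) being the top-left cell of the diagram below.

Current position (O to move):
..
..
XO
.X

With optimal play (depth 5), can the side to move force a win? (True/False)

O winning at [../../XO/.X]: False

[../../XO/.X] O move#1: (0,0):+0/O./../XO/.X*, (0,1):+0/.O/../XO/.X, (1,0):+0/../O./XO/.X, (1,1):+0/../.O/XO/.X, (3,0):+0/../../XO/OX
[O./../XO/.X] X move#2: (0,1):+0/OX/../XO/.X*, (1,0):+0/O./X./XO/.X, (1,1):+0/O./.X/XO/.X, (3,0):+0/O./../XO/XX
[OX/../XO/.X] O move#3: (1,0):+0/OX/O./XO/.X*, (1,1):+0/OX/.O/XO/.X, (3,0):+0/OX/../XO/OX
[OX/O./XO/.X] X move#4: (1,1):+0/OX/OX/XO/.X*, (3,0):+0/OX/O./XO/XX
[OX/OX/XO/.X] O move#5: (3,0):+0/OX/OX/XO/OX*
[OX/OX/XO/OX] end (terminal +0, X#6); searched ../../XO/.X to 5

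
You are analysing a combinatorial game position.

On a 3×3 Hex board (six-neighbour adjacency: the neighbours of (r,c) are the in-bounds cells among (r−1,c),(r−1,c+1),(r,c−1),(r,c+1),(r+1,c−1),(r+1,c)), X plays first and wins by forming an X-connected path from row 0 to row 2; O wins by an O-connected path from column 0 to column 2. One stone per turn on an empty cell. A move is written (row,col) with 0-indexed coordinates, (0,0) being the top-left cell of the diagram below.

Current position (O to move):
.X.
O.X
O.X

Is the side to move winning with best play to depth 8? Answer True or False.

O winning at [.X./O.X/O.X]: False

[.X./O.X/O.X] O move#1: (0,0):-1/OX./O.X/O.X*, (0,2):-1/.XO/O.X/O.X, (1,1):-1/.X./OOX/O.X, (2,1):-1/.X./O.X/OOX
[OX./O.X/O.X] X move#2: (0,2):+1/OXX/O.X/O.X*, (1,1):+1/OX./OXX/O.X, (2,1):+1/OX./O.X/OXX
[OXX/O.X/O.X] end (terminal -1, O#3); searched .X./O.X/O.X to 8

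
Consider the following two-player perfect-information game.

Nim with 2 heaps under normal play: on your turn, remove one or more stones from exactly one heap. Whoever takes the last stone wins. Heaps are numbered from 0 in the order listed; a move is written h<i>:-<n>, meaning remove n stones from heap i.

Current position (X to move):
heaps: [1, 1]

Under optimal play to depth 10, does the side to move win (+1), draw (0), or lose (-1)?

ply 1, X at (1,1) | h0:-1=-1→(0,1)*; h1:-1=-1→(1,0)
ply 2, O at (0,1) | h1:-1=+1→(0,0)*
ply 3: (0,0) is terminal -1 (X); from (1,1) depth 10

value((1,1), X) = -1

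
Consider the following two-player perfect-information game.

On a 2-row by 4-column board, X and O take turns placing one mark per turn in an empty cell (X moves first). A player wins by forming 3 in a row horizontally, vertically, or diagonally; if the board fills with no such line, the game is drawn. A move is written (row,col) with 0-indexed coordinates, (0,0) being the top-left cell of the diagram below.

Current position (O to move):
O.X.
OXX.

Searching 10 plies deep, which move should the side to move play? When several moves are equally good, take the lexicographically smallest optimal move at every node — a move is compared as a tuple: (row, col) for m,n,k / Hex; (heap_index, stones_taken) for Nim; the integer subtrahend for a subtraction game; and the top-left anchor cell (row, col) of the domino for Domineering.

O's best at [O.X./OXX.]: (1,3)

ply 1, O at O.X./OXX. | (0,1)=-1→OOX./OXX.; (0,3)=-1→O.XO/OXX.; (1,3)=+0→O.X./OXXO*
ply 2, X at O.X./OXXO | (0,1)=+0→OXX./OXXO*; (0,3)=+0→O.XX/OXXO
ply 3, O at OXX./OXXO | (0,3)=+0→OXXO/OXXO*
ply 4: OXXO/OXXO is terminal +0 (X); from O.X./OXX. depth 10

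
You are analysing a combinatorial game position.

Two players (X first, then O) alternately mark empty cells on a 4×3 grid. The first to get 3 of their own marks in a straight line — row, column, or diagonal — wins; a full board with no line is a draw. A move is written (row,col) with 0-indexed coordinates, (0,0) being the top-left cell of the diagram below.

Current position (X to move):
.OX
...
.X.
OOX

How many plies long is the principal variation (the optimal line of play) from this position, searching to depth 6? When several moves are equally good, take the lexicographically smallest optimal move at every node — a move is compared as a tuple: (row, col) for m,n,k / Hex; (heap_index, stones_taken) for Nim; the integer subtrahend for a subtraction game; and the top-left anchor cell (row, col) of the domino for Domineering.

[.OX/.../.X./OOX] X move#1: (0,0):+1/XOX/.../.X./OOX*, (1,0):+1/.OX/X../.X./OOX, (1,1):+1/.OX/.X./.X./OOX, (1,2):+1/.OX/..X/.X./OOX, (2,0):+1/.OX/.../XX./OOX, (2,2):+1/.OX/.../.XX/OOX
[XOX/.../.X./OOX] O move#2: (1,0):-1/XOX/O../.X./OOX*, (1,1):-1/XOX/.O./.X./OOX, (1,2):-1/XOX/..O/.X./OOX, (2,0):-1/XOX/.../OX./OOX, (2,2):-1/XOX/.../.XO/OOX
[XOX/O../.X./OOX] X move#3: (1,1):-1/XOX/OX./.X./OOX, (1,2):-1/XOX/O.X/.X./OOX, (2,0):+1/XOX/O../XX./OOX*, (2,2):-1/XOX/O../.XX/OOX
[XOX/O../XX./OOX] O move#4: (1,1):-1/XOX/OO./XX./OOX*, (1,2):-1/XOX/O.O/XX./OOX, (2,2):-1/XOX/O../XXO/OOX
[XOX/OO./XX./OOX] X move#5: (1,2):+0/XOX/OOX/XX./OOX, (2,2):+1/XOX/OO./XXX/OOX*
[XOX/OO./XXX/OOX] end (terminal -1, O#6); searched .OX/.../.X./OOX to 6

PV length from [.OX/.../.X./OOX]: 5 plies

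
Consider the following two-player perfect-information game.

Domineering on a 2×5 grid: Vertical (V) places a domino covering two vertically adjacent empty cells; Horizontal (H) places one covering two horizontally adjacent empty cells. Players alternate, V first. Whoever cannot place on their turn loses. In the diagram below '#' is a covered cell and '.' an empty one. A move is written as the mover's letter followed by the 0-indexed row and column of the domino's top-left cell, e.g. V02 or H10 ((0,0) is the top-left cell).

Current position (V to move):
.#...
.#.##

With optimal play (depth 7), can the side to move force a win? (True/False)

p1 V@[.#.../.#.##]: V00[##.../##.##]-1 V02[.##../.####]+1*
p2 H@[.##../.####]: H03[.####/.####]-1*
p3 V@[.####/.####]: V00[#####/#####]+1*
p4 H@[#####/#####] terminal -1; root [.#.../.#.##] d7

V winning at [.#.../.#.##]: True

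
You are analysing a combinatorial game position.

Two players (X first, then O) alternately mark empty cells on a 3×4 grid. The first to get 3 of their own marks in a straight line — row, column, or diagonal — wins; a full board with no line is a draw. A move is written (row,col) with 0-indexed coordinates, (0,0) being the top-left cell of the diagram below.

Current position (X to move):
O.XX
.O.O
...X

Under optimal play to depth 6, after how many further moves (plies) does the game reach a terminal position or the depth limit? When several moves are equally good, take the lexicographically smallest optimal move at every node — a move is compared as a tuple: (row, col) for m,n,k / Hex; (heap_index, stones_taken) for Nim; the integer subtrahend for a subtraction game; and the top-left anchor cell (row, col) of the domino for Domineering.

ply 1, X at O.XX/.O.O/...X | (0,1)=+1→OXXX/.O.O/...X*; (1,0)=-1→O.XX/XO.O/...X; (1,2)=-1→O.XX/.OXO/...X; (2,0)=-1→O.XX/.O.O/X..X; (2,1)=-1→O.XX/.O.O/.X.X; (2,2)=-1→O.XX/.O.O/..XX
ply 2: OXXX/.O.O/...X is terminal -1 (O); from O.XX/.O.O/...X depth 6

PV length from [O.XX/.O.O/...X]: 1 ply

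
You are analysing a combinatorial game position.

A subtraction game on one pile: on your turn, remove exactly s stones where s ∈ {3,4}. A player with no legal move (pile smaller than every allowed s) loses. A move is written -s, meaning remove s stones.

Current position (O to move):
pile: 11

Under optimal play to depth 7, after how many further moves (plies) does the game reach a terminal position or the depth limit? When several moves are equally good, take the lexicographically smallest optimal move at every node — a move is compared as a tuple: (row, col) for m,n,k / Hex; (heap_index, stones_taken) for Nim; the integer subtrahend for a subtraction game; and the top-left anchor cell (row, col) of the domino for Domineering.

PV length from [11]: 3 plies

[11] O move#1: -3:+1/8*, -4:+1/7
[8] X move#2: -3:-1/5*, -4:-1/4
[5] O move#3: -3:+1/2*, -4:+1/1
[2] end (terminal -1, X#4); searched 11 to 7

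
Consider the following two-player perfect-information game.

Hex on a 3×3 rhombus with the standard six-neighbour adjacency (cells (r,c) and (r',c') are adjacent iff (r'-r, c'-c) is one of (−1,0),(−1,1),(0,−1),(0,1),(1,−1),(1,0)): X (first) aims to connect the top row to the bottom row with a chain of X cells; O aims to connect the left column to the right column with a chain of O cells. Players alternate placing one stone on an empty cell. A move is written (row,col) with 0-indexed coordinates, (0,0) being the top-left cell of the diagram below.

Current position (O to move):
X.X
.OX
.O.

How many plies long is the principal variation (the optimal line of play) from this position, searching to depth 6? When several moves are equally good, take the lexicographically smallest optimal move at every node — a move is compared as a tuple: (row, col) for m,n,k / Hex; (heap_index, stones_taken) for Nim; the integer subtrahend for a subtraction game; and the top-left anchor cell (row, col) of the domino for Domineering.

PV length from [X.X/.OX/.O.]: 3 plies

p1 O@[X.X/.OX/.O.]: (0,1)[XOX/.OX/.O.]-1 (1,0)[X.X/OOX/.O.]-1 (2,0)[X.X/.OX/OO.]-1 (2,2)[X.X/.OX/.OO]+1*
p2 X@[X.X/.OX/.OO]: (0,1)[XXX/.OX/.OO]-1* (1,0)[X.X/XOX/.OO]-1 (2,0)[X.X/.OX/XOO]-1
p3 O@[XXX/.OX/.OO]: (1,0)[XXX/OOX/.OO]+1* (2,0)[XXX/.OX/OOO]+1
p4 X@[XXX/OOX/.OO] terminal -1; root [X.X/.OX/.O.] d6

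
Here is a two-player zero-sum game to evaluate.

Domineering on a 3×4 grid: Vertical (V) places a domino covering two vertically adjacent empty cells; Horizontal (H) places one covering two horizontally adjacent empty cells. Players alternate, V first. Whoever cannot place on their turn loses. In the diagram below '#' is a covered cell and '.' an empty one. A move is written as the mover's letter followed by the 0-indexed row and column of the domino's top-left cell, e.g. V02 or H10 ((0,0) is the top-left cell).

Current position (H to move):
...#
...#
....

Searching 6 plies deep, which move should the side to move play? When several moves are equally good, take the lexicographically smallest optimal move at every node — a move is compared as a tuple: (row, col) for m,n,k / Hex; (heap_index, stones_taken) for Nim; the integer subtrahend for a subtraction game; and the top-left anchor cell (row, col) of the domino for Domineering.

p1 H@[...#/...#/....]: H00[##.#/...#/....]-1 H01[.###/...#/....]-1 H10[...#/##.#/....]+1* H11[...#/.###/....]+1 H20[...#/...#/##..]-1 H21[...#/...#/.##.]-1 H22[...#/...#/..##]-1
p2 V@[...#/##.#/....]: V02[..##/####/....]-1* V12[...#/####/..#.]-1
p3 H@[..##/####/....]: H00[####/####/....]+1* H20[..##/####/##..]+1 H21[..##/####/.##.]+1 H22[..##/####/..##]+1
p4 V@[####/####/....] terminal -1; root [...#/...#/....] d6

H's best at [...#/...#/....]: H10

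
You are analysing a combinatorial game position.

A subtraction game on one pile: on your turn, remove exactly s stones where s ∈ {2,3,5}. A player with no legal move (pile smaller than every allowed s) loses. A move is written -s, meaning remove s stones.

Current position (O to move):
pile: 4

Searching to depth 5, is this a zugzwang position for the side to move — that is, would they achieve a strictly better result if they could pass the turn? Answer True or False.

zugzwang(4, O) = False

ply 1, O at 4 | -2=-1→2; -3=+1→1*
ply 2: 1 is terminal -1 (X); from 4 depth 5
if O skipped the turn, X would face:
~ ply 1, X at 4 | -2=-1→2; -3=+1→1*
~ ply 2: 1 is terminal -1 (O); from 4 depth 5
compare (O): move=+1 vs pass=-1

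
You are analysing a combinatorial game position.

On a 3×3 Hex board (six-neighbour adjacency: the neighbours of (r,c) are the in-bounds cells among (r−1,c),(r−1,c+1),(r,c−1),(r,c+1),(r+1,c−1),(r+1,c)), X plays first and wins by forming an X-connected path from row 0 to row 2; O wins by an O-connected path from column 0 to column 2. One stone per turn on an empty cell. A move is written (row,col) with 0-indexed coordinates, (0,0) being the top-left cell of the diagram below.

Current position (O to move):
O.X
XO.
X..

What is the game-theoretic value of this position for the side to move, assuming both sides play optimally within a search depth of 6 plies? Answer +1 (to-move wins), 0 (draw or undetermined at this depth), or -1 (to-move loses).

value(O.X/XO./X.., O) = -1

ply 1, O at O.X/XO./X.. | (0,1)=-1→OOX/XO./X..*; (1,2)=-1→O.X/XOO/X..; (2,1)=-1→O.X/XO./XO.; (2,2)=-1→O.X/XO./X.O
ply 2, X at OOX/XO./X.. | (1,2)=+1→OOX/XOX/X..*; (2,1)=-1→OOX/XO./XX.; (2,2)=-1→OOX/XO./X.X
ply 3, O at OOX/XOX/X.. | (2,1)=-1→OOX/XOX/XO.*; (2,2)=-1→OOX/XOX/X.O
ply 4, X at OOX/XOX/XO. | (2,2)=+1→OOX/XOX/XOX*
ply 5: OOX/XOX/XOX is terminal -1 (O); from O.X/XO./X.. depth 6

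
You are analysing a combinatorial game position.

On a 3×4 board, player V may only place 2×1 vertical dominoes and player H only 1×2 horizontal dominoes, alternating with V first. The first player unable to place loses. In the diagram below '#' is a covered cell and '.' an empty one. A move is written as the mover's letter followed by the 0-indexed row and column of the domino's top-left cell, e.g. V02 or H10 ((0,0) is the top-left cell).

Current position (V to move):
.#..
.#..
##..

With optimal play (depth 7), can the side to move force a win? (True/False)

ply 1, V at .#../.#../##.. | V00=-1→##../##../##..; V02=+1→.##./.##./##..*; V03=+1→.#.#/.#.#/##..; V12=+1→.#../.##./###.; V13=+1→.#../.#.#/##.#
ply 2, H at .##./.##./##.. | H22=-1→.##./.##./####*
ply 3, V at .##./.##./#### | V00=+1→###./###./####*; V03=+1→.###/.###/####
ply 4: ###./###./#### is terminal -1 (H); from .#../.#../##.. depth 7

V winning at [.#../.#../##..]: True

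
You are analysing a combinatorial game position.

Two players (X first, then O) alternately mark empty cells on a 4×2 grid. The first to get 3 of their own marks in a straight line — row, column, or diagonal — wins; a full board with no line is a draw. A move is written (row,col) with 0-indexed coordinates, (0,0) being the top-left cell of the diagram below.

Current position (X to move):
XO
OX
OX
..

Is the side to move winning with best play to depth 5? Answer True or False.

p1 X@[XO/OX/OX/..]: (3,0)[XO/OX/OX/X.]+0 (3,1)[XO/OX/OX/.X]+1*
p2 O@[XO/OX/OX/.X] terminal -1; root [XO/OX/OX/..] d5

X winning at [XO/OX/OX/..]: True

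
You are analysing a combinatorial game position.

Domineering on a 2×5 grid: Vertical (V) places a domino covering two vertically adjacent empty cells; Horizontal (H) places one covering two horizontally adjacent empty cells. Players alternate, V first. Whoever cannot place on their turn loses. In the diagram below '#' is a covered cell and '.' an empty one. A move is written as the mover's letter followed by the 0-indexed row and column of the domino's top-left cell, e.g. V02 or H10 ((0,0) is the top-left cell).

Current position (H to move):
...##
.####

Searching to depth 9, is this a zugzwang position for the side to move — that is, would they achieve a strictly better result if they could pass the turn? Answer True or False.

[...##/.####] H move#1: H00:+1/##.##/.####*, H01:-1/.####/.####
[##.##/.####] end (terminal -1, V#2); searched ...##/.#### to 9
if H skipped the turn, V would face:
~ [...##/.####] V move#1: V00:-1/#..##/#####*
~ [#..##/#####] H move#2: H01:+1/#####/#####*
~ [#####/#####] end (terminal -1, V#3); searched ...##/.#### to 9
compare (H): move=+1 vs pass=+1

zugzwang(...##/.####, H) = False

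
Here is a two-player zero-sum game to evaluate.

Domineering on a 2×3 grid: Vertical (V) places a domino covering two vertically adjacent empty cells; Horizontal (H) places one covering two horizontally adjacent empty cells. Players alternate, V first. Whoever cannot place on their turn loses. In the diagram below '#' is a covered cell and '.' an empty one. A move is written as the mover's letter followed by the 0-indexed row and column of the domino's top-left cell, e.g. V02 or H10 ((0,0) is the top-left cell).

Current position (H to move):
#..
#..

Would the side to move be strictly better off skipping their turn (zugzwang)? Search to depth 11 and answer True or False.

ply 1, H at #../#.. | H01=+1→###/#..*; H11=+1→#../###
ply 2: ###/#.. is terminal -1 (V); from #../#.. depth 11
pass branch (V moves first from the same position):
  | ply 1, V at #../#.. | V01=+1→##./##.*; V02=+1→#.#/#.#
  | ply 2: ##./##. is terminal -1 (H); from #../#.. depth 11
H moving scores +1; H passing scores -1

zugzwang(#../#.., H) = False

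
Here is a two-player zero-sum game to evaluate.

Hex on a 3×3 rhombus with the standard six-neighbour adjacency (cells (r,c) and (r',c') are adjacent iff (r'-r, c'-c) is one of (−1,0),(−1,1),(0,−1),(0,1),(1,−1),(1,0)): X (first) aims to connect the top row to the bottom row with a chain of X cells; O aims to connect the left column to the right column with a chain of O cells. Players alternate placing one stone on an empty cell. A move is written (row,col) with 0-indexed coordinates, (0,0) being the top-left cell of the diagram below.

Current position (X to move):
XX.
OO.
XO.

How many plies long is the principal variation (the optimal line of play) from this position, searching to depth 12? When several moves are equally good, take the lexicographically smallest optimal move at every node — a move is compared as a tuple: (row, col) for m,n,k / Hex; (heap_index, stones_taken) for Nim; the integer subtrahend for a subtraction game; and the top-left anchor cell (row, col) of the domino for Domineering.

PV length from [XX./OO./XO.]: 2 plies

[XX./OO./XO.] X move#1: (0,2):-1/XXX/OO./XO.*, (1,2):-1/XX./OOX/XO., (2,2):-1/XX./OO./XOX
[XXX/OO./XO.] O move#2: (1,2):+1/XXX/OOO/XO.*, (2,2):+1/XXX/OO./XOO
[XXX/OOO/XO.] end (terminal -1, X#3); searched XX./OO./XO. to 12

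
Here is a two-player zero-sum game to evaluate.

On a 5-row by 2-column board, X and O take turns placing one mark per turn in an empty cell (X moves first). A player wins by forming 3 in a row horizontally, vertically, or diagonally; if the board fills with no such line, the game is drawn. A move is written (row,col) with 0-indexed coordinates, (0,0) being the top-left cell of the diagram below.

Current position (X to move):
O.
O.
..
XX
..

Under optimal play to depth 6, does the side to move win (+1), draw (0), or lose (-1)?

value(O./O./../XX/.., X) = +1

ply 1, X at O./O./../XX/.. | (0,1)=-1→OX/O./../XX/..; (1,1)=-1→O./OX/../XX/..; (2,0)=+1→O./O./X./XX/..*; (2,1)=-1→O./O./.X/XX/..; (4,0)=-1→O./O./../XX/X.; (4,1)=-1→O./O./../XX/.X
ply 2, O at O./O./X./XX/.. | (0,1)=-1→OO/O./X./XX/..*; (1,1)=-1→O./OO/X./XX/..; (2,1)=-1→O./O./XO/XX/..; (4,0)=-1→O./O./X./XX/O.; (4,1)=-1→O./O./X./XX/.O
ply 3, X at OO/O./X./XX/.. | (1,1)=+1→OO/OX/X./XX/..*; (2,1)=+1→OO/O./XX/XX/..; (4,0)=+1→OO/O./X./XX/X.; (4,1)=+1→OO/O./X./XX/.X
ply 4, O at OO/OX/X./XX/.. | (2,1)=-1→OO/OX/XO/XX/..*; (4,0)=-1→OO/OX/X./XX/O.; (4,1)=-1→OO/OX/X./XX/.O
ply 5, X at OO/OX/XO/XX/.. | (4,0)=+1→OO/OX/XO/XX/X.*; (4,1)=+0→OO/OX/XO/XX/.X
ply 6: OO/OX/XO/XX/X. is terminal -1 (O); from O./O./../XX/.. depth 6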